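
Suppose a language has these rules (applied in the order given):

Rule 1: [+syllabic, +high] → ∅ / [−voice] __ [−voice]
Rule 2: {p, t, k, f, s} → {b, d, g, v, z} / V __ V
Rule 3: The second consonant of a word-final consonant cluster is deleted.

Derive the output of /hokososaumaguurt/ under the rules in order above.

Rule 1 (high vowel syncope): no segment meets the environment; /hokososaumaguurt/ is unchanged.
Rule 2 (intervocalic voicing): /k/ is a voiceless obstruent between vowels /o/ and /o/, so it voices to [g]. /s/ is a voiceless obstruent between vowels /o/ and /o/, so it voices to [z]. /s/ is a voiceless obstruent between vowels /o/ and /a/, so it voices to [z]. /hokososaumaguurt/ → hogozozaumaguurt.
Rule 3 (final cluster simplification): /t/ is the second consonant of a word-final cluster /rt/, so it deletes. /hogozozaumaguurt/ → hogozozaumaguur.

hogozozaumaguur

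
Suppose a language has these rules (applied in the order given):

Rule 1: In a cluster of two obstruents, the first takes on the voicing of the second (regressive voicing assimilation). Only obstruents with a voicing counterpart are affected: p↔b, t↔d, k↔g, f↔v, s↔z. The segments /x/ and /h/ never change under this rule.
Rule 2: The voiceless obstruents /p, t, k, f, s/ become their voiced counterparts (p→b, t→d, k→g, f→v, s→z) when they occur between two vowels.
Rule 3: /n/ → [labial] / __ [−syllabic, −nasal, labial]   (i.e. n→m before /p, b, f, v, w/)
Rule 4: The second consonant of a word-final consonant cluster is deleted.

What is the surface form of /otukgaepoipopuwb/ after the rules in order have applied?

oduggaeboibobuw

Rule 1 (regressive voicing assimilation): /k/ precedes the voiced obstruent /g/, so it voices to [g] by assimilation. /otukgaepoipopuwb/ → otuggaepoipopuwb.
Rule 2 (intervocalic voicing): /t/ is a voiceless obstruent between vowels /o/ and /u/, so it voices to [d]. /p/ is a voiceless obstruent between vowels /e/ and /o/, so it voices to [b]. /p/ is a voiceless obstruent between vowels /i/ and /o/, so it voices to [b]. /p/ is a voiceless obstruent between vowels /o/ and /u/, so it voices to [b]. /otuggaepoipopuwb/ → oduggaeboibobuwb.
Rule 3 (nasal place assimilation): no segment meets the environment; /oduggaeboibobuwb/ is unchanged.
Rule 4 (final cluster simplification): /b/ is the second consonant of a word-final cluster /wb/, so it deletes. /oduggaeboibobuwb/ → oduggaeboibobuw.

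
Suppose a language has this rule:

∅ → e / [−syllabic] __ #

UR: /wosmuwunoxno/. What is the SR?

wosmuwunoxno

No segment of /wosmuwunoxno/ meets the structural description of the rule, so the form surfaces unchanged.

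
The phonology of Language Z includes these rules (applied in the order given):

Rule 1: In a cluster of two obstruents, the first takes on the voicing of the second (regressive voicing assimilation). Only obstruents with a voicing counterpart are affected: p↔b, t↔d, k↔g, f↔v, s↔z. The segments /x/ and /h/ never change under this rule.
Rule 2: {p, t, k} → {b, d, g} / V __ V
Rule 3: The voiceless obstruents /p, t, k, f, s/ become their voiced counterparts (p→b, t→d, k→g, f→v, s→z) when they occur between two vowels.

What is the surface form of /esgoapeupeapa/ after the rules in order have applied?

ezgoabeubeaba

Rule 1 (regressive voicing assimilation): /s/ precedes the voiced obstruent /g/, so it voices to [z] by assimilation. /esgoapeupeapa/ → ezgoapeupeapa.
Rule 2 (intervocalic voicing): /p/ is a voiceless stop between vowels /a/ and /e/, so it voices to [b]. /p/ is a voiceless stop between vowels /u/ and /e/, so it voices to [b]. /p/ is a voiceless stop between vowels /a/ and /a/, so it voices to [b]. /ezgoapeupeapa/ → ezgoabeubeaba.
Rule 3 (intervocalic voicing): no segment meets the environment; /ezgoabeubeaba/ is unchanged.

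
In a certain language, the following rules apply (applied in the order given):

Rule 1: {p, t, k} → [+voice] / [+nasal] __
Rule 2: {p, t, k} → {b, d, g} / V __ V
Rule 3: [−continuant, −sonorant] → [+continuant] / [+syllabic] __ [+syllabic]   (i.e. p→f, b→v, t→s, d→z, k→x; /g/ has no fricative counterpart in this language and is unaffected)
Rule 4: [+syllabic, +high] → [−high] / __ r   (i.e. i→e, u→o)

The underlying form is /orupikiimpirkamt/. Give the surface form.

Rule 1 (post-nasal voicing): /p/ is a voiceless stop immediately after the nasal /m/, so it voices to [b]. /t/ is a voiceless stop immediately after the nasal /m/, so it voices to [d]. /orupikiimpirkamt/ → orupikiimbirkamd.
Rule 2 (intervocalic voicing): /p/ is a voiceless stop between vowels /u/ and /i/, so it voices to [b]. /k/ is a voiceless stop between vowels /i/ and /i/, so it voices to [g]. /orupikiimbirkamd/ → orubigiimbirkamd.
Rule 3 (intervocalic spirantization): /b/ is a stop between vowels /u/ and /i/, so it spirantizes to the fricative [v]. /orubigiimbirkamd/ → oruvigiimbirkamd.
Rule 4 (pre-rhotic lowering): /i/ is a high vowel immediately before /r/, so it lowers to [e]. /oruvigiimbirkamd/ → oruvigiimberkamd.

oruvigiimberkamd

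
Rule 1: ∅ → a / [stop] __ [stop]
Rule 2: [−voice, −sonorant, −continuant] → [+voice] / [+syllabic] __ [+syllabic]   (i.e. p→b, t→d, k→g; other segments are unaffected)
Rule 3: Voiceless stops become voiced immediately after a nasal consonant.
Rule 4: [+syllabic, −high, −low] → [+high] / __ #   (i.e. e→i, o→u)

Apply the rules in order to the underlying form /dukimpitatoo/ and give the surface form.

Rule 1 (stop-cluster a-epenthesis): no segment meets the environment; /dukimpitatoo/ is unchanged.
Rule 2 (intervocalic voicing): /k/ is a voiceless stop between vowels /u/ and /i/, so it voices to [g]. /t/ is a voiceless stop between vowels /i/ and /a/, so it voices to [d]. /t/ is a voiceless stop between vowels /a/ and /o/, so it voices to [d]. /dukimpitatoo/ → dugimpidadoo.
Rule 3 (post-nasal voicing): /p/ is a voiceless stop immediately after the nasal /m/, so it voices to [b]. /dugimpidadoo/ → dugimbidadoo.
Rule 4 (final vowel raising): /o/ is a mid vowel in word-final position, so it raises to [u]. /dugimbidadoo/ → dugimbidadou.

dugimbidadou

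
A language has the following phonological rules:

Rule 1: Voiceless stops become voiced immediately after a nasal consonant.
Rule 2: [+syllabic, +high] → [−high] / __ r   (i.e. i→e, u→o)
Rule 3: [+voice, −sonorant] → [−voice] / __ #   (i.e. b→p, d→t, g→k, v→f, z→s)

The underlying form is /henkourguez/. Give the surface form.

hengoorgues

Rule 1 (post-nasal voicing): /k/ is a voiceless stop immediately after the nasal /n/, so it voices to [g]. /henkourguez/ → hengourguez.
Rule 2 (pre-rhotic lowering): /u/ is a high vowel immediately before /r/, so it lowers to [o]. /hengourguez/ → hengoorguez.
Rule 3 (final devoicing): /z/ is a voiced obstruent in word-final position, so it devoices to [s]. /hengoorguez/ → hengoorgues.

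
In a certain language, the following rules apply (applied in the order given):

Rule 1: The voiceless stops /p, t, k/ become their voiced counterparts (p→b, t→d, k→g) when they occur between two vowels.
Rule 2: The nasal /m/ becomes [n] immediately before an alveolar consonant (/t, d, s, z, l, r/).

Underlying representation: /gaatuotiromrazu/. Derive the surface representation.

Rule 1 (intervocalic voicing): /t/ is a voiceless stop between vowels /a/ and /u/, so it voices to [d]. /t/ is a voiceless stop between vowels /o/ and /i/, so it voices to [d]. /gaatuotiromrazu/ → gaaduodiromrazu.
Rule 2 (nasal place assimilation): /m/ precedes the alveolar consonant /r/, so it assimilates in place to [n]. /gaaduodiromrazu/ → gaaduodironrazu.

gaaduodironrazu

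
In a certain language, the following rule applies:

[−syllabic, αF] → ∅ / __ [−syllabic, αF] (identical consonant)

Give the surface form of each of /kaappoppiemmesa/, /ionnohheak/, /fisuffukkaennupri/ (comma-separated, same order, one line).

/kaappoppiemmesa/: /pp/ is a geminate; the first /p/ deletes. /pp/ is a geminate; the first /p/ deletes. /mm/ is a geminate; the first /m/ deletes. → [kaapopiemesa].
/ionnohheak/: /nn/ is a geminate; the first /n/ deletes. /hh/ is a geminate; the first /h/ deletes. → [ionoheak].
/fisuffukkaennupri/: /ff/ is a geminate; the first /f/ deletes. /kk/ is a geminate; the first /k/ deletes. /nn/ is a geminate; the first /n/ deletes. → [fisufukaenupri].

kaapopiemesa, ionoheak, fisufukaenupri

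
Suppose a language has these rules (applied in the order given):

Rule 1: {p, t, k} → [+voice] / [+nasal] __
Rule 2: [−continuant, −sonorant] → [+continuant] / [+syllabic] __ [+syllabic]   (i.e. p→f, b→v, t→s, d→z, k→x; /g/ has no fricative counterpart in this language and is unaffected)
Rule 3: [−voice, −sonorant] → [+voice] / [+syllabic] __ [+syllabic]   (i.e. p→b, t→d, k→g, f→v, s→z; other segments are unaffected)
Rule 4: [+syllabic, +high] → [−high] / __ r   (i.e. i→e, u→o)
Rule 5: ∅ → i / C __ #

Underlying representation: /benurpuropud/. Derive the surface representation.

Rule 1 (post-nasal voicing): no segment meets the environment; /benurpuropud/ is unchanged.
Rule 2 (intervocalic spirantization): /p/ is a stop between vowels /o/ and /u/, so it spirantizes to the fricative [f]. /benurpuropud/ → benurpurofud.
Rule 3 (intervocalic voicing): /f/ is a voiceless obstruent between vowels /o/ and /u/, so it voices to [v]. /benurpurofud/ → benurpurovud.
Rule 4 (pre-rhotic lowering): /u/ is a high vowel immediately before /r/, so it lowers to [o]. /u/ is a high vowel immediately before /r/, so it lowers to [o]. /benurpurovud/ → benorporovud.
Rule 5 (final i-epenthesis): the form ends in the consonant /d/, so [i] is inserted word-finally. /benorporovud/ → benorporovudi.

benorporovudi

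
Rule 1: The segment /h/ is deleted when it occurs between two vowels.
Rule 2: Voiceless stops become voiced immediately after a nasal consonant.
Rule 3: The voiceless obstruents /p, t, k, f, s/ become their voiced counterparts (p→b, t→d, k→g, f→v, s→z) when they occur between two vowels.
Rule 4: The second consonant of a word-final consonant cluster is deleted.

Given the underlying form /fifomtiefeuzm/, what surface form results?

fivomdieveuz

Rule 1 (intervocalic h-deletion): no segment meets the environment; /fifomtiefeuzm/ is unchanged.
Rule 2 (post-nasal voicing): /t/ is a voiceless stop immediately after the nasal /m/, so it voices to [d]. /fifomtiefeuzm/ → fifomdiefeuzm.
Rule 3 (intervocalic voicing): /f/ is a voiceless obstruent between vowels /i/ and /o/, so it voices to [v]. /f/ is a voiceless obstruent between vowels /e/ and /e/, so it voices to [v]. /fifomdiefeuzm/ → fivomdieveuzm.
Rule 4 (final cluster simplification): /m/ is the second consonant of a word-final cluster /zm/, so it deletes. /fivomdieveuzm/ → fivomdieveuz.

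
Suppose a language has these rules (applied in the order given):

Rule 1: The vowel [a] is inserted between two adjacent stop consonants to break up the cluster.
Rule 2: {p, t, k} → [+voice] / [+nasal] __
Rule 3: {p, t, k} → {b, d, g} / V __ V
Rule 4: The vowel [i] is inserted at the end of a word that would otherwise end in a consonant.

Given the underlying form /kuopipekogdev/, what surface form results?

Rule 1 (stop-cluster a-epenthesis): /g/ and /d/ form a stop–stop cluster, so [a] is inserted between them. /kuopipekogdev/ → kuopipekogadev.
Rule 2 (post-nasal voicing): no segment meets the environment; /kuopipekogadev/ is unchanged.
Rule 3 (intervocalic voicing): /p/ is a voiceless stop between vowels /o/ and /i/, so it voices to [b]. /p/ is a voiceless stop between vowels /i/ and /e/, so it voices to [b]. /k/ is a voiceless stop between vowels /e/ and /o/, so it voices to [g]. /kuopipekogadev/ → kuobibegogadev.
Rule 4 (final i-epenthesis): the form ends in the consonant /v/, so [i] is inserted word-finally. /kuobibegogadev/ → kuobibegogadevi.

kuobibegogadevi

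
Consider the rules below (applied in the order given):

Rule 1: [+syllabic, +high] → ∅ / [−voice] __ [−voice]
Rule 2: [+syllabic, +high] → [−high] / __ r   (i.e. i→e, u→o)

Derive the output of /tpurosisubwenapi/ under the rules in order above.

tporossubwenapi

Rule 1 (high vowel syncope): /i/ is a high vowel flanked by voiceless consonants /s/ and /s/, so it deletes. /tpurosisubwenapi/ → tpurossubwenapi.
Rule 2 (pre-rhotic lowering): /u/ is a high vowel immediately before /r/, so it lowers to [o]. /tpurossubwenapi/ → tporossubwenapi.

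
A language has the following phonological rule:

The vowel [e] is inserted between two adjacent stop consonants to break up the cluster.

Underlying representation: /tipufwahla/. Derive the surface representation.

tipufwahla

No segment of /tipufwahla/ meets the structural description of the rule, so the form surfaces unchanged.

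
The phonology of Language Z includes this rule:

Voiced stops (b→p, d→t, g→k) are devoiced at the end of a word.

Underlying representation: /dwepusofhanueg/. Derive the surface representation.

Scanning /dwepusofhanueg/: /d/ at position 1 is not in the conditioning environment; /g/ is a voiced stop in word-final position, so it devoices to [k].
Result: [dwepusofhanuek].

dwepusofhanuek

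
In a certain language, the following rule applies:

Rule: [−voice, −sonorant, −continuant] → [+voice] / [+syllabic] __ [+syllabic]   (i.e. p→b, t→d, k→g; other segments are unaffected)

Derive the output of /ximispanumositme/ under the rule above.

No segment of /ximispanumositme/ meets the structural description of the rule, so the form surfaces unchanged.

ximispanumositme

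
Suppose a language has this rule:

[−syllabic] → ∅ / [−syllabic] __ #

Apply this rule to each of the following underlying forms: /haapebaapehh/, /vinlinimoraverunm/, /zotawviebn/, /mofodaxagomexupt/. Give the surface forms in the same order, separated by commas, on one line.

/haapebaapehh/: /h/ is the second consonant of a word-final cluster /hh/, so it deletes. → [haapebaapeh].
/vinlinimoraverunm/: /m/ is the second consonant of a word-final cluster /nm/, so it deletes. → [vinlinimoraverun].
/zotawviebn/: /n/ is the second consonant of a word-final cluster /bn/, so it deletes. → [zotawvieb].
/mofodaxagomexupt/: /t/ is the second consonant of a word-final cluster /pt/, so it deletes. → [mofodaxagomexup].

haapebaapeh, vinlinimoraverun, zotawvieb, mofodaxagomexup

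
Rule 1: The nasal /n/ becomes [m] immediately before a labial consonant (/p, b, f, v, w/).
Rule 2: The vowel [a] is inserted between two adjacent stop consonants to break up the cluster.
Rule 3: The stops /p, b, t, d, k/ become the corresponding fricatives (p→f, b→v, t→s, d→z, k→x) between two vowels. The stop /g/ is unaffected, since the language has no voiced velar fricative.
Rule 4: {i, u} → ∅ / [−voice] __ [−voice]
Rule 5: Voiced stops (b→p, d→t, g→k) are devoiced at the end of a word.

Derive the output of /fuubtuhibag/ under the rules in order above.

Rule 1 (nasal place assimilation): no segment meets the environment; /fuubtuhibag/ is unchanged.
Rule 2 (stop-cluster a-epenthesis): /b/ and /t/ form a stop–stop cluster, so [a] is inserted between them. /fuubtuhibag/ → fuubatuhibag.
Rule 3 (intervocalic spirantization): /b/ is a stop between vowels /u/ and /a/, so it spirantizes to the fricative [v]. /t/ is a stop between vowels /a/ and /u/, so it spirantizes to the fricative [s]. /b/ is a stop between vowels /i/ and /a/, so it spirantizes to the fricative [v]. /fuubatuhibag/ → fuuvasuhivag.
Rule 4 (high vowel syncope): /u/ is a high vowel flanked by voiceless consonants /s/ and /h/, so it deletes. /fuuvasuhivag/ → fuuvashivag.
Rule 5 (final devoicing): /g/ is a voiced stop in word-final position, so it devoices to [k]. /fuuvashivag/ → fuuvashivak.

fuuvashivak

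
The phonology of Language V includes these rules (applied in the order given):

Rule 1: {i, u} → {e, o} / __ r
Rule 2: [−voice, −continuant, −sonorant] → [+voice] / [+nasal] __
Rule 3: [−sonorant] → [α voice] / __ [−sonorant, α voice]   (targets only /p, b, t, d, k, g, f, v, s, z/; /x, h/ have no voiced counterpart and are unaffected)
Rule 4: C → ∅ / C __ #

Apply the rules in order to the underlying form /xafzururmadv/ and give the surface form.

Rule 1 (pre-rhotic lowering): /u/ is a high vowel immediately before /r/, so it lowers to [o]. /u/ is a high vowel immediately before /r/, so it lowers to [o]. /xafzururmadv/ → xafzorormadv.
Rule 2 (post-nasal voicing): no segment meets the environment; /xafzorormadv/ is unchanged.
Rule 3 (regressive voicing assimilation): /f/ precedes the voiced obstruent /z/, so it voices to [v] by assimilation. /xafzorormadv/ → xavzorormadv.
Rule 4 (final cluster simplification): /v/ is the second consonant of a word-final cluster /dv/, so it deletes. /xavzorormadv/ → xavzorormad.

xavzorormad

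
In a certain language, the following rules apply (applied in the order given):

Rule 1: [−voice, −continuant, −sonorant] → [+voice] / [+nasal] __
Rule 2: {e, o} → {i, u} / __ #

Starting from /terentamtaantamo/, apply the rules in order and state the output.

terendamdaandamu

Rule 1 (post-nasal voicing): /t/ is a voiceless stop immediately after the nasal /n/, so it voices to [d]. /t/ is a voiceless stop immediately after the nasal /m/, so it voices to [d]. /t/ is a voiceless stop immediately after the nasal /n/, so it voices to [d]. /terentamtaantamo/ → terendamdaandamo.
Rule 2 (final vowel raising): /o/ is a mid vowel in word-final position, so it raises to [u]. /terendamdaandamo/ → terendamdaandamu.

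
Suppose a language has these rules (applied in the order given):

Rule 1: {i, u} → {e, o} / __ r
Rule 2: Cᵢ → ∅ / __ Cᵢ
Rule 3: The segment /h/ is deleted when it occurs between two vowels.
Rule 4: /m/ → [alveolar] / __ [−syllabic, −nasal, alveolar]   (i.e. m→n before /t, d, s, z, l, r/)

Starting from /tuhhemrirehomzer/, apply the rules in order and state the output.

Rule 1 (pre-rhotic lowering): /i/ is a high vowel immediately before /r/, so it lowers to [e]. /tuhhemrirehomzer/ → tuhhemrerehomzer.
Rule 2 (degemination): /hh/ is a geminate; the first /h/ deletes. /tuhhemrerehomzer/ → tuhemrerehomzer.
Rule 3 (intervocalic h-deletion): /h/ occurs between vowels /u/ and /e/, so it deletes. /h/ occurs between vowels /e/ and /o/, so it deletes. /tuhemrerehomzer/ → tuemrereomzer.
Rule 4 (nasal place assimilation): /m/ precedes the alveolar consonant /r/, so it assimilates in place to [n]. /m/ precedes the alveolar consonant /z/, so it assimilates in place to [n]. /tuemrereomzer/ → tuenrereonzer.

tuenrereonzer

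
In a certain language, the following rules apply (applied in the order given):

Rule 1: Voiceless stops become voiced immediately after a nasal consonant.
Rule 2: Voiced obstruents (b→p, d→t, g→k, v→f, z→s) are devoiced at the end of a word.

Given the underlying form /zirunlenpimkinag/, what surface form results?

zirunlenbimginak

Rule 1 (post-nasal voicing): /p/ is a voiceless stop immediately after the nasal /n/, so it voices to [b]. /k/ is a voiceless stop immediately after the nasal /m/, so it voices to [g]. /zirunlenpimkinag/ → zirunlenbimginag.
Rule 2 (final devoicing): /g/ is a voiced obstruent in word-final position, so it devoices to [k]. /zirunlenbimginag/ → zirunlenbimginak.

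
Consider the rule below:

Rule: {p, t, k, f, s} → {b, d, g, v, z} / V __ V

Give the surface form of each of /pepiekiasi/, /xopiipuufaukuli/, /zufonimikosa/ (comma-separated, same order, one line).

pebiegiazi, xobiibuuvauguli, zuvonimigoza

/pepiekiasi/: /p/ is a voiceless obstruent between vowels /e/ and /i/, so it voices to [b]. /k/ is a voiceless obstruent between vowels /e/ and /i/, so it voices to [g]. /s/ is a voiceless obstruent between vowels /a/ and /i/, so it voices to [z]. → [pebiegiazi].
/xopiipuufaukuli/: /p/ is a voiceless obstruent between vowels /o/ and /i/, so it voices to [b]. /p/ is a voiceless obstruent between vowels /i/ and /u/, so it voices to [b]. /f/ is a voiceless obstruent between vowels /u/ and /a/, so it voices to [v]. /k/ is a voiceless obstruent between vowels /u/ and /u/, so it voices to [g]. → [xobiibuuvauguli].
/zufonimikosa/: /f/ is a voiceless obstruent between vowels /u/ and /o/, so it voices to [v]. /k/ is a voiceless obstruent between vowels /i/ and /o/, so it voices to [g]. /s/ is a voiceless obstruent between vowels /o/ and /a/, so it voices to [z]. → [zuvonimigoza].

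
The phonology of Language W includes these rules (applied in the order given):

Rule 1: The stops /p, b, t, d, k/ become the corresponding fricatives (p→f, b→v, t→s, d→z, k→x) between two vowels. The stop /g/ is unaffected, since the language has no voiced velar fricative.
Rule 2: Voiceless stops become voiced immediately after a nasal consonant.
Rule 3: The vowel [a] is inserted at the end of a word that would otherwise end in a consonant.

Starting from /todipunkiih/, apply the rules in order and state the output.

tozifungiiha

Rule 1 (intervocalic spirantization): /d/ is a stop between vowels /o/ and /i/, so it spirantizes to the fricative [z]. /p/ is a stop between vowels /i/ and /u/, so it spirantizes to the fricative [f]. /todipunkiih/ → tozifunkiih.
Rule 2 (post-nasal voicing): /k/ is a voiceless stop immediately after the nasal /n/, so it voices to [g]. /tozifunkiih/ → tozifungiih.
Rule 3 (final a-epenthesis): the form ends in the consonant /h/, so [a] is inserted word-finally. /tozifungiih/ → tozifungiiha.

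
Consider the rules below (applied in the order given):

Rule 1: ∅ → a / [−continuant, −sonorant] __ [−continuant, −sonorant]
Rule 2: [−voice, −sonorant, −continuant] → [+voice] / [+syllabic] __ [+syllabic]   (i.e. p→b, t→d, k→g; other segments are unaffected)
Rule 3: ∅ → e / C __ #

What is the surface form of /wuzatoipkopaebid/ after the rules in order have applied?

wuzadoibagobaebide

Rule 1 (stop-cluster a-epenthesis): /p/ and /k/ form a stop–stop cluster, so [a] is inserted between them. /wuzatoipkopaebid/ → wuzatoipakopaebid.
Rule 2 (intervocalic voicing): /t/ is a voiceless stop between vowels /a/ and /o/, so it voices to [d]. /p/ is a voiceless stop between vowels /i/ and /a/, so it voices to [b]. /k/ is a voiceless stop between vowels /a/ and /o/, so it voices to [g]. /p/ is a voiceless stop between vowels /o/ and /a/, so it voices to [b]. /wuzatoipakopaebid/ → wuzadoibagobaebid.
Rule 3 (final e-epenthesis): the form ends in the consonant /d/, so [e] is inserted word-finally. /wuzadoibagobaebid/ → wuzadoibagobaebide.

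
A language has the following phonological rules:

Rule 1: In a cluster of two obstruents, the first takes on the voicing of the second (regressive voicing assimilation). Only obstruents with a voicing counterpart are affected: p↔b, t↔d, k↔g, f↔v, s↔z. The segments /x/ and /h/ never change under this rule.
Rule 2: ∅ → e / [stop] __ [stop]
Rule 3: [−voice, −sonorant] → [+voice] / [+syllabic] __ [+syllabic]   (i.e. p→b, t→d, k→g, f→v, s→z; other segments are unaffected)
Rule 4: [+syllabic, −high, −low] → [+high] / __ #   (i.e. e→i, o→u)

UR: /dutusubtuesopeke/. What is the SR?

duduzubeduezobegi

Rule 1 (regressive voicing assimilation): /b/ precedes the voiceless obstruent /t/, so it devoices to [p] by assimilation. /dutusubtuesopeke/ → dutusuptuesopeke.
Rule 2 (stop-cluster e-epenthesis): /p/ and /t/ form a stop–stop cluster, so [e] is inserted between them. /dutusuptuesopeke/ → dutusupetuesopeke.
Rule 3 (intervocalic voicing): /t/ is a voiceless obstruent between vowels /u/ and /u/, so it voices to [d]. /s/ is a voiceless obstruent between vowels /u/ and /u/, so it voices to [z]. /p/ is a voiceless obstruent between vowels /u/ and /e/, so it voices to [b]. /t/ is a voiceless obstruent between vowels /e/ and /u/, so it voices to [d]. /s/ is a voiceless obstruent between vowels /e/ and /o/, so it voices to [z]. /p/ is a voiceless obstruent between vowels /o/ and /e/, so it voices to [b]. /k/ is a voiceless obstruent between vowels /e/ and /e/, so it voices to [g]. /dutusupetuesopeke/ → duduzubeduezobege.
Rule 4 (final vowel raising): /e/ is a mid vowel in word-final position, so it raises to [i]. /duduzubeduezobege/ → duduzubeduezobegi.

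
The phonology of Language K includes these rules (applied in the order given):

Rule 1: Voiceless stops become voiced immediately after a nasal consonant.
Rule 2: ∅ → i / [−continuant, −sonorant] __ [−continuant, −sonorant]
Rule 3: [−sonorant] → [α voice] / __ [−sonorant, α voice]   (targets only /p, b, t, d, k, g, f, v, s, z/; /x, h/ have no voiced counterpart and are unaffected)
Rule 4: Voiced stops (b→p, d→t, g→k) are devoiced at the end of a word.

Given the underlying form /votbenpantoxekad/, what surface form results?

votibenbandoxekat

Rule 1 (post-nasal voicing): /p/ is a voiceless stop immediately after the nasal /n/, so it voices to [b]. /t/ is a voiceless stop immediately after the nasal /n/, so it voices to [d]. /votbenpantoxekad/ → votbenbandoxekad.
Rule 2 (stop-cluster i-epenthesis): /t/ and /b/ form a stop–stop cluster, so [i] is inserted between them. /votbenbandoxekad/ → votibenbandoxekad.
Rule 3 (regressive voicing assimilation): no segment meets the environment; /votibenbandoxekad/ is unchanged.
Rule 4 (final devoicing): /d/ is a voiced stop in word-final position, so it devoices to [t]. /votibenbandoxekad/ → votibenbandoxekat.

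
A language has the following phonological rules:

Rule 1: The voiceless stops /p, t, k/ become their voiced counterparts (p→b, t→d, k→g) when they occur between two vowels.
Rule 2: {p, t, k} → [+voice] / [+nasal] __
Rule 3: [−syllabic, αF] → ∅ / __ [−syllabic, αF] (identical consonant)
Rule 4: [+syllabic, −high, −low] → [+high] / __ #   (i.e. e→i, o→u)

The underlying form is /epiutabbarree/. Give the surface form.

ebiudabarei

Rule 1 (intervocalic voicing): /p/ is a voiceless stop between vowels /e/ and /i/, so it voices to [b]. /t/ is a voiceless stop between vowels /u/ and /a/, so it voices to [d]. /epiutabbarree/ → ebiudabbarree.
Rule 2 (post-nasal voicing): no segment meets the environment; /ebiudabbarree/ is unchanged.
Rule 3 (degemination): /bb/ is a geminate; the first /b/ deletes. /rr/ is a geminate; the first /r/ deletes. /ebiudabbarree/ → ebiudabaree.
Rule 4 (final vowel raising): /e/ is a mid vowel in word-final position, so it raises to [i]. /ebiudabaree/ → ebiudabarei.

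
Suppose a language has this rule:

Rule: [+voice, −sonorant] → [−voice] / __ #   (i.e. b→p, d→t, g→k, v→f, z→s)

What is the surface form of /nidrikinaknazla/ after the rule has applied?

nidrikinaknazla

No segment of /nidrikinaknazla/ meets the structural description of the rule, so the form surfaces unchanged.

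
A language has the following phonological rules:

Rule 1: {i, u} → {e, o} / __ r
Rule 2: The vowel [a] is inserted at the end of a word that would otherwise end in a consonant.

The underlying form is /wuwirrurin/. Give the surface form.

Rule 1 (pre-rhotic lowering): /i/ is a high vowel immediately before /r/, so it lowers to [e]. /u/ is a high vowel immediately before /r/, so it lowers to [o]. /wuwirrurin/ → wuwerrorin.
Rule 2 (final a-epenthesis): the form ends in the consonant /n/, so [a] is inserted word-finally. /wuwerrorin/ → wuwerrorina.

wuwerrorina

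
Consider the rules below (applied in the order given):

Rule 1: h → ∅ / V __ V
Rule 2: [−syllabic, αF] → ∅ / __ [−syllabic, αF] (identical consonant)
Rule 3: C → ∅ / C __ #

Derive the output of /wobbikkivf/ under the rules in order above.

wobikiv

Rule 1 (intervocalic h-deletion): no segment meets the environment; /wobbikkivf/ is unchanged.
Rule 2 (degemination): /bb/ is a geminate; the first /b/ deletes. /kk/ is a geminate; the first /k/ deletes. /wobbikkivf/ → wobikivf.
Rule 3 (final cluster simplification): /f/ is the second consonant of a word-final cluster /vf/, so it deletes. /wobikivf/ → wobikiv.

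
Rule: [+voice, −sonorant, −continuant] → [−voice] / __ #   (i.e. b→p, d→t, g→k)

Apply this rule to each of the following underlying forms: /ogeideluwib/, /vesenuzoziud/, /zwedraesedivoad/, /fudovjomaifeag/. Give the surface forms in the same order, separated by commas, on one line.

ogeideluwip, vesenuzoziut, zwedraesedivoat, fudovjomaifeak

/ogeideluwib/: /b/ is a voiced stop in word-final position, so it devoices to [p]. → [ogeideluwip].
/vesenuzoziud/: /d/ is a voiced stop in word-final position, so it devoices to [t]. → [vesenuzoziut].
/zwedraesedivoad/: /d/ is a voiced stop in word-final position, so it devoices to [t]. → [zwedraesedivoat].
/fudovjomaifeag/: /g/ is a voiced stop in word-final position, so it devoices to [k]. → [fudovjomaifeak].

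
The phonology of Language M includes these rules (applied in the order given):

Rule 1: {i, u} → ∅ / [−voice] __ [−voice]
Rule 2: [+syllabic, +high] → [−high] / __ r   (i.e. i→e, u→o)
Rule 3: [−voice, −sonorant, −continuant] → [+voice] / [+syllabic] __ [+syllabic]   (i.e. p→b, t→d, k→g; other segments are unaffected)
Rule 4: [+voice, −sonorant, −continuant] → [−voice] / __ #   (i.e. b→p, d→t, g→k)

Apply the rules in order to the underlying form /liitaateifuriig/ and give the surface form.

liidaadeiforiik

Rule 1 (high vowel syncope): no segment meets the environment; /liitaateifuriig/ is unchanged.
Rule 2 (pre-rhotic lowering): /u/ is a high vowel immediately before /r/, so it lowers to [o]. /liitaateifuriig/ → liitaateiforiig.
Rule 3 (intervocalic voicing): /t/ is a voiceless stop between vowels /i/ and /a/, so it voices to [d]. /t/ is a voiceless stop between vowels /a/ and /e/, so it voices to [d]. /liitaateiforiig/ → liidaadeiforiig.
Rule 4 (final devoicing): /g/ is a voiced stop in word-final position, so it devoices to [k]. /liidaadeiforiig/ → liidaadeiforiik.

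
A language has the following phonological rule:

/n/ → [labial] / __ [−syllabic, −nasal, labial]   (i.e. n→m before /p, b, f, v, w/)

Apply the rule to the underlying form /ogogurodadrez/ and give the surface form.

No segment of /ogogurodadrez/ meets the structural description of the rule, so the form surfaces unchanged.

ogogurodadrez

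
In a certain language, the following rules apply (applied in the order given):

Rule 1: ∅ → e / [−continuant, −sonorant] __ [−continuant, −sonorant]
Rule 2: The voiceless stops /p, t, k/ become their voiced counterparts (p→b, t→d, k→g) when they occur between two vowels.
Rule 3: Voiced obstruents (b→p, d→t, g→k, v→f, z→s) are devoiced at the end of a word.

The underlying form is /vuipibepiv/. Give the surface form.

vuibibebif

Rule 1 (stop-cluster e-epenthesis): no segment meets the environment; /vuipibepiv/ is unchanged.
Rule 2 (intervocalic voicing): /p/ is a voiceless stop between vowels /i/ and /i/, so it voices to [b]. /p/ is a voiceless stop between vowels /e/ and /i/, so it voices to [b]. /vuipibepiv/ → vuibibebiv.
Rule 3 (final devoicing): /v/ is a voiced obstruent in word-final position, so it devoices to [f]. /vuibibebiv/ → vuibibebif.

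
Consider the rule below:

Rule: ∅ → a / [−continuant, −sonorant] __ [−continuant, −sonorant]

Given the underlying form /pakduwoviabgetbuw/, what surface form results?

/k/ and /d/ form a stop–stop cluster, so [a] is inserted between them.
/b/ and /g/ form a stop–stop cluster, so [a] is inserted between them.
/t/ and /b/ form a stop–stop cluster, so [a] is inserted between them.
Surface form: [pakaduwoviabagetabuw].

pakaduwoviabagetabuw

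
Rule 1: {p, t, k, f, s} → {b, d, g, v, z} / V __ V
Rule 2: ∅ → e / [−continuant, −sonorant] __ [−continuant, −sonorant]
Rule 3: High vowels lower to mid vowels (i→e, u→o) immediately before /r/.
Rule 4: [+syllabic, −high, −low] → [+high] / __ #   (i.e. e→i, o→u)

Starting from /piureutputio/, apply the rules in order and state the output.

Rule 1 (intervocalic voicing): /t/ is a voiceless obstruent between vowels /u/ and /i/, so it voices to [d]. /piureutputio/ → piureutpudio.
Rule 2 (stop-cluster e-epenthesis): /t/ and /p/ form a stop–stop cluster, so [e] is inserted between them. /piureutpudio/ → piureutepudio.
Rule 3 (pre-rhotic lowering): /u/ is a high vowel immediately before /r/, so it lowers to [o]. /piureutepudio/ → pioreutepudio.
Rule 4 (final vowel raising): /o/ is a mid vowel in word-final position, so it raises to [u]. /pioreutepudio/ → pioreutepudiu.

pioreutepudiu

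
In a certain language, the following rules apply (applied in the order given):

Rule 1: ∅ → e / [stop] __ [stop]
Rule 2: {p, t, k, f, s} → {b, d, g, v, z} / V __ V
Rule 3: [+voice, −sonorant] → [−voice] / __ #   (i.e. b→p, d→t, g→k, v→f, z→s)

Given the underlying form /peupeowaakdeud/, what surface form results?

Rule 1 (stop-cluster e-epenthesis): /k/ and /d/ form a stop–stop cluster, so [e] is inserted between them. /peupeowaakdeud/ → peupeowaakedeud.
Rule 2 (intervocalic voicing): /p/ is a voiceless obstruent between vowels /u/ and /e/, so it voices to [b]. /k/ is a voiceless obstruent between vowels /a/ and /e/, so it voices to [g]. /peupeowaakedeud/ → peubeowaagedeud.
Rule 3 (final devoicing): /d/ is a voiced obstruent in word-final position, so it devoices to [t]. /peubeowaagedeud/ → peubeowaagedeut.

peubeowaagedeut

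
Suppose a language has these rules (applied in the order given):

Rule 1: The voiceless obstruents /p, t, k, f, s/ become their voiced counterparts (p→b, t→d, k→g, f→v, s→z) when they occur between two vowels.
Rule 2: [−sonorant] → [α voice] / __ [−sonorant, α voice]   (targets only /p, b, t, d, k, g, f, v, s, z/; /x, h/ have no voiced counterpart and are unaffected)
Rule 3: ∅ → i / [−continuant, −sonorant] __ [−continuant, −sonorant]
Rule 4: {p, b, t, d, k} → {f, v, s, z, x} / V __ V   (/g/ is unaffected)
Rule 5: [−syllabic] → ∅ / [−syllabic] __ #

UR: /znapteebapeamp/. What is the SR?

Rule 1 (intervocalic voicing): /p/ is a voiceless obstruent between vowels /a/ and /e/, so it voices to [b]. /znapteebapeamp/ → znapteebabeamp.
Rule 2 (regressive voicing assimilation): no segment meets the environment; /znapteebabeamp/ is unchanged.
Rule 3 (stop-cluster i-epenthesis): /p/ and /t/ form a stop–stop cluster, so [i] is inserted between them. /znapteebabeamp/ → znapiteebabeamp.
Rule 4 (intervocalic spirantization): /p/ is a stop between vowels /a/ and /i/, so it spirantizes to the fricative [f]. /t/ is a stop between vowels /i/ and /e/, so it spirantizes to the fricative [s]. /b/ is a stop between vowels /e/ and /a/, so it spirantizes to the fricative [v]. /b/ is a stop between vowels /a/ and /e/, so it spirantizes to the fricative [v]. /znapiteebabeamp/ → znafiseevaveamp.
Rule 5 (final cluster simplification): /p/ is the second consonant of a word-final cluster /mp/, so it deletes. /znafiseevaveamp/ → znafiseevaveam.

znafiseevaveam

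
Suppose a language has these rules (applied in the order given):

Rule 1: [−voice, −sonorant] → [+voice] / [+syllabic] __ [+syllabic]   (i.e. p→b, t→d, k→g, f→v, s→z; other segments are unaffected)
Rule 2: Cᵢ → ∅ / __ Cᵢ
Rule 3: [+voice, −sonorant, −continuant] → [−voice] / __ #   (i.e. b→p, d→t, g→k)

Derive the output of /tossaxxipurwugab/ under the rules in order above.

tosaxiburwugap

Rule 1 (intervocalic voicing): /p/ is a voiceless obstruent between vowels /i/ and /u/, so it voices to [b]. /tossaxxipurwugab/ → tossaxxiburwugab.
Rule 2 (degemination): /ss/ is a geminate; the first /s/ deletes. /xx/ is a geminate; the first /x/ deletes. /tossaxxiburwugab/ → tosaxiburwugab.
Rule 3 (final devoicing): /b/ is a voiced stop in word-final position, so it devoices to [p]. /tosaxiburwugab/ → tosaxiburwugap.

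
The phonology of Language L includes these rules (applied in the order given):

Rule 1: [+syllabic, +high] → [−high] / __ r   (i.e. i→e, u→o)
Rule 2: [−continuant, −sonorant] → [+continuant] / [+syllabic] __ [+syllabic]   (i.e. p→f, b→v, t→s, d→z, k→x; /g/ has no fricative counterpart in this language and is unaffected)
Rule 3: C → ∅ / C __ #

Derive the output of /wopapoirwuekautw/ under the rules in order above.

Rule 1 (pre-rhotic lowering): /i/ is a high vowel immediately before /r/, so it lowers to [e]. /wopapoirwuekautw/ → wopapoerwuekautw.
Rule 2 (intervocalic spirantization): /p/ is a stop between vowels /o/ and /a/, so it spirantizes to the fricative [f]. /p/ is a stop between vowels /a/ and /o/, so it spirantizes to the fricative [f]. /k/ is a stop between vowels /e/ and /a/, so it spirantizes to the fricative [x]. /wopapoerwuekautw/ → wofafoerwuexautw.
Rule 3 (final cluster simplification): /w/ is the second consonant of a word-final cluster /tw/, so it deletes. /wofafoerwuexautw/ → wofafoerwuexaut.

wofafoerwuexaut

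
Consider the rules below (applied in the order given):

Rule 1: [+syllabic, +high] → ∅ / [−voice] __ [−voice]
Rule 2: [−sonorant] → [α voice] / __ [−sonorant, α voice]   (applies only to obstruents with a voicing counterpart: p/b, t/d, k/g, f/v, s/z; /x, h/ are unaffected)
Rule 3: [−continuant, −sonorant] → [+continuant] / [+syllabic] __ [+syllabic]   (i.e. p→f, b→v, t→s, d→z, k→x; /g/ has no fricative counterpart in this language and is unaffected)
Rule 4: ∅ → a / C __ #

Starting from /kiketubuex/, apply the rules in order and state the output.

Rule 1 (high vowel syncope): /i/ is a high vowel flanked by voiceless consonants /k/ and /k/, so it deletes. /kiketubuex/ → kketubuex.
Rule 2 (regressive voicing assimilation): no segment meets the environment; /kketubuex/ is unchanged.
Rule 3 (intervocalic spirantization): /t/ is a stop between vowels /e/ and /u/, so it spirantizes to the fricative [s]. /b/ is a stop between vowels /u/ and /u/, so it spirantizes to the fricative [v]. /kketubuex/ → kkesuvuex.
Rule 4 (final a-epenthesis): the form ends in the consonant /x/, so [a] is inserted word-finally. /kkesuvuex/ → kkesuvuexa.

kkesuvuexa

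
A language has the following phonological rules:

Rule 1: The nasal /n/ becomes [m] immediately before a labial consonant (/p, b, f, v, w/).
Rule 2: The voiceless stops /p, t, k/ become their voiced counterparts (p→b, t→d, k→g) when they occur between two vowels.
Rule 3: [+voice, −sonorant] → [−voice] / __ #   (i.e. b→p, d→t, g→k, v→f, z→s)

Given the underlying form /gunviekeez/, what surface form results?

gumviegees

Rule 1 (nasal place assimilation): /n/ precedes the labial consonant /v/, so it assimilates in place to [m]. /gunviekeez/ → gumviekeez.
Rule 2 (intervocalic voicing): /k/ is a voiceless stop between vowels /e/ and /e/, so it voices to [g]. /gumviekeez/ → gumviegeez.
Rule 3 (final devoicing): /z/ is a voiced obstruent in word-final position, so it devoices to [s]. /gumviegeez/ → gumviegees.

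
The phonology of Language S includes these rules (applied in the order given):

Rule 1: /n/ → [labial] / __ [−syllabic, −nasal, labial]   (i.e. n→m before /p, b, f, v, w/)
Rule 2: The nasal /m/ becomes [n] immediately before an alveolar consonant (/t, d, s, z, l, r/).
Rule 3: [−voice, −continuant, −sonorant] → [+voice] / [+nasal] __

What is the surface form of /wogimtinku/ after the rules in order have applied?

Rule 1 (nasal place assimilation): no segment meets the environment; /wogimtinku/ is unchanged.
Rule 2 (nasal place assimilation): /m/ precedes the alveolar consonant /t/, so it assimilates in place to [n]. /wogimtinku/ → wogintinku.
Rule 3 (post-nasal voicing): /t/ is a voiceless stop immediately after the nasal /n/, so it voices to [d]. /k/ is a voiceless stop immediately after the nasal /n/, so it voices to [g]. /wogintinku/ → wogindingu.

wogindingu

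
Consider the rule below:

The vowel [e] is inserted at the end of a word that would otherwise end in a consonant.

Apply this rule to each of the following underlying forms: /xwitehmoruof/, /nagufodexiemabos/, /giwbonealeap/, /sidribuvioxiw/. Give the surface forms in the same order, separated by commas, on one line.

/xwitehmoruof/: the form ends in the consonant /f/, so [e] is inserted word-finally. → [xwitehmoruofe].
/nagufodexiemabos/: the form ends in the consonant /s/, so [e] is inserted word-finally. → [nagufodexiemabose].
/giwbonealeap/: the form ends in the consonant /p/, so [e] is inserted word-finally. → [giwbonealeape].
/sidribuvioxiw/: the form ends in the consonant /w/, so [e] is inserted word-finally. → [sidribuvioxiwe].

xwitehmoruofe, nagufodexiemabose, giwbonealeape, sidribuvioxiwe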